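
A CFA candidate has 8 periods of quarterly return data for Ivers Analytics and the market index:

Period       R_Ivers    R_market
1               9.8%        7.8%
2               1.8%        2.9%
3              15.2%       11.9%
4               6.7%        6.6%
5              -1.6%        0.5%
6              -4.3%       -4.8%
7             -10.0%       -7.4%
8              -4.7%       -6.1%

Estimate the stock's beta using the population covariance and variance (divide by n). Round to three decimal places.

1.163

Mean R_i = (9.8 + 1.8 + 15.2 + 6.7 − 1.6 − 4.3 − 10.0 − 4.7) / 8 = 1.6125%
Mean R_m = (7.8 + 2.9 + 11.9 + 6.6 + 0.5 − 4.8 − 7.4 − 6.1) / 8 = 1.4250%
Σ(R_i − R̄_i)(R_m − R̄_m) = 410.8875  ⇒  Cov = 410.8875 / 8 = 51.3609
Σ(R_m − R̄_m)² = 353.4350  ⇒  Var(R_m) = 353.4350 / 8 = 44.1794
β = Cov / Var(R_m) = 51.3609 / 44.1794 = 1.1626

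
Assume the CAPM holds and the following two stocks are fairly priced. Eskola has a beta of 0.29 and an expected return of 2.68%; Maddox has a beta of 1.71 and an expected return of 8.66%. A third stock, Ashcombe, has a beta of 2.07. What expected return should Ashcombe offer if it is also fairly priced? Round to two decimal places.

MRP (SML slope) = (8.66% − 2.68%) / (1.71 − 0.29) = 5.98% / 1.42 = 4.2113%
R_f (intercept) = 2.68% − 0.29 × 4.2113% = 1.4587%
E(R_Ashcombe) = R_f + β × MRP = 1.4587% + 2.07 × 4.2113% = 10.18%

10.18%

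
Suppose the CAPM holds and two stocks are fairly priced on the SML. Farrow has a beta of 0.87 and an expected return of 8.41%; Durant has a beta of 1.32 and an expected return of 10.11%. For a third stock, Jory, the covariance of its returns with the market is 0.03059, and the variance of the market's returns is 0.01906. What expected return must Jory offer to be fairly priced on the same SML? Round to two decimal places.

MRP = (10.11% − 8.41%) / (1.32 − 0.87) = 3.7778%
R_f = 8.41% − 0.87 × 3.7778% = 5.1233%
β_Jory = Cov / Var(R_m) = 0.03059 / 0.01906 = 1.6049
E(R_Jory) = R_f + β × MRP = 5.1233% + 1.6049 × 3.7778% = 11.19%

11.19%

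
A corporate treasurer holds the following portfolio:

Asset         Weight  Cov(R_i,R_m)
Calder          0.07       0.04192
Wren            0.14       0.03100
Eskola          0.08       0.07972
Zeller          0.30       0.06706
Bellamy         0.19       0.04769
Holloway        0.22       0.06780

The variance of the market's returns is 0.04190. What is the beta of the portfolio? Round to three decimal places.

1.378

β_Calder = 0.04192 / 0.04190 = 1.0005
β_Wren = 0.03100 / 0.04190 = 0.7399
β_Eskola = 0.07972 / 0.04190 = 1.9026
β_Zeller = 0.06706 / 0.04190 = 1.6005
β_Bellamy = 0.04769 / 0.04190 = 1.1382
β_Holloway = 0.06780 / 0.04190 = 1.6181
β_P = Σ w_i β_i = 0.07×1.0005 + 0.14×0.7399 + 0.08×1.9026 + 0.30×1.6005 + 0.19×1.1382 + 0.22×1.6181 = 1.3782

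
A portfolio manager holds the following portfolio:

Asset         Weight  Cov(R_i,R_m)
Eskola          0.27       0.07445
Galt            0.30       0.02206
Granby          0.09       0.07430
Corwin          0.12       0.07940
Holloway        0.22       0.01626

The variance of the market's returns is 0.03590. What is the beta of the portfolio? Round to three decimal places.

β_Eskola = 0.07445 / 0.03590 = 2.0738
β_Galt = 0.02206 / 0.03590 = 0.6145
β_Granby = 0.07430 / 0.03590 = 2.0696
β_Corwin = 0.07940 / 0.03590 = 2.2117
β_Holloway = 0.01626 / 0.03590 = 0.4529
β_P = Σ w_i β_i = 0.27×2.0738 + 0.30×0.6145 + 0.09×2.0696 + 0.12×2.2117 + 0.22×0.4529 = 1.2956

1.296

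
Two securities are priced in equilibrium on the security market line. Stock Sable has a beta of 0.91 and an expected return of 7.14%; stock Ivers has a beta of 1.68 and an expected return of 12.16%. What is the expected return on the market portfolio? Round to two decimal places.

7.73%

Both satisfy E(R) = R_f + β·MRP, so the slope of the SML is
MRP = (12.16% − 7.14%) / (1.68 − 0.91) = 5.02% / 0.77 = 6.5195%
R_f = E(R_Sable) − β_Sable·MRP = 7.14% − 0.91 × 6.5195% = 1.2073%
E(R_m) = R_f + MRP = 1.2073% + 6.5195% = 7.73%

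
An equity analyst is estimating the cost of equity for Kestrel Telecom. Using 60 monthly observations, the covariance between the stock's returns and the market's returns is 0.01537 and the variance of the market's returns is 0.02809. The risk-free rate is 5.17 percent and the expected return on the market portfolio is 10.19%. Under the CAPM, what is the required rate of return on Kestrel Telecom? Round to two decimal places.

7.92%

β = Cov(R_i, R_m) / Var(R_m) = 0.01537 / 0.02809 = 0.5472
MRP = 10.19% − 5.17% = 5.02%
E(R) = R_f + β × MRP = 5.17% + 0.5472 × 5.02% = 7.92%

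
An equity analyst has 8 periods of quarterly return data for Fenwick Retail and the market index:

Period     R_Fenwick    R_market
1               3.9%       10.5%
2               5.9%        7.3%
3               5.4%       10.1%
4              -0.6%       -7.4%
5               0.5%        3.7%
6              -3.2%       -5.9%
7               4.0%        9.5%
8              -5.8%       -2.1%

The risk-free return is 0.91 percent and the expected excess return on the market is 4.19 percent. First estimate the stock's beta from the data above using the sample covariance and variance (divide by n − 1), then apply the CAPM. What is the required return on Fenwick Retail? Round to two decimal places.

2.91%

Mean R_i = (3.9 + 5.9 + 5.4 − 0.6 + 0.5 − 3.2 + 4.0 − 5.8) / 8 = 1.2625%
Mean R_m = (10.5 + 7.3 + 10.1 − 7.4 + 3.7 − 5.9 + 9.5 − 2.1) / 8 = 3.2125%
Σ(R_i − R̄_i)(R_m − R̄_m) = 181.4638  ⇒  Cov = 181.4638 / 7 = 25.9234
Σ(R_m − R̄_m)² = 380.9088  ⇒  Var(R_m) = 380.9088 / 7 = 54.4155
β = Cov / Var(R_m) = 25.9234 / 54.4155 = 0.4764
E(R) = R_f + β × MRP = 0.91% + 0.4764 × 4.19% = 2.91%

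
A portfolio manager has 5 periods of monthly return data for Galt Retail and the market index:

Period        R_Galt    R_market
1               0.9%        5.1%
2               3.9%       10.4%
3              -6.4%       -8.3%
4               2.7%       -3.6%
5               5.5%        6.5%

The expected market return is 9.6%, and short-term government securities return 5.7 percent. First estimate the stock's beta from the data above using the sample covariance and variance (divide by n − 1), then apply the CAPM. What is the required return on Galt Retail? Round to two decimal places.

7.52%

Mean R_i = (0.9 + 3.9 − 6.4 + 2.7 + 5.5) / 5 = 1.3200%
Mean R_m = (5.1 + 10.4 − 8.3 − 3.6 + 6.5) / 5 = 2.0200%
Σ(R_i − R̄_i)(R_m − R̄_m) = 110.9680  ⇒  Cov = 110.9680 / 4 = 27.7420
Σ(R_m − R̄_m)² = 237.8680  ⇒  Var(R_m) = 237.8680 / 4 = 59.4670
β = Cov / Var(R_m) = 27.7420 / 59.4670 = 0.4665
MRP = 9.6% − 5.7% = 3.90%
E(R) = R_f + β × MRP = 5.7% + 0.4665 × 3.9% = 7.52%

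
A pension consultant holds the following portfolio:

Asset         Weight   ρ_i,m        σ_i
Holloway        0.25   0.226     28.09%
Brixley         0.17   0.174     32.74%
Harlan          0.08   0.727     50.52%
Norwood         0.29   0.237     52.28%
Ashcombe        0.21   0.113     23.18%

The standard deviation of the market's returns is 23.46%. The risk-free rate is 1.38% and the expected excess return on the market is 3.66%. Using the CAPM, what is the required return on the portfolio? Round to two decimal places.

β_Holloway = 0.226 × 28.09% / 23.46% = 0.2706
β_Brixley = 0.174 × 32.74% / 23.46% = 0.2428
β_Harlan = 0.727 × 50.52% / 23.46% = 1.5656
β_Norwood = 0.237 × 52.28% / 23.46% = 0.5281
β_Ashcombe = 0.113 × 23.18% / 23.46% = 0.1117
β_P = Σ w_i β_i = 0.25×0.2706 + 0.17×0.2428 + 0.08×1.5656 + 0.29×0.5281 + 0.21×0.1117 = 0.4108
E(R_P) = R_f + β_P × MRP = 1.38% + 0.4108 × 3.66% = 2.88%

2.88%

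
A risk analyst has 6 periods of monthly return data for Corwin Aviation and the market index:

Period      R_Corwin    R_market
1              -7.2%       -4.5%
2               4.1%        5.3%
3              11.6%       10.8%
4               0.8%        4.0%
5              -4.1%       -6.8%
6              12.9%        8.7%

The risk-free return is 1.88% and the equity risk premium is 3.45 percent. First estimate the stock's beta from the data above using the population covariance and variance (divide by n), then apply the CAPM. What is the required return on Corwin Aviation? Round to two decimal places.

5.58%

Mean R_i = (-7.2 + 4.1 + 11.6 + 0.8 − 4.1 + 12.9) / 6 = 3.0167%
Mean R_m = (-4.5 + 5.3 + 10.8 + 4.0 − 6.8 + 8.7) / 6 = 2.9167%
Σ(R_i − R̄_i)(R_m − R̄_m) = 269.9283  ⇒  Cov = 269.9283 / 6 = 44.9881
Σ(R_m − R̄_m)² = 251.8683  ⇒  Var(R_m) = 251.8683 / 6 = 41.9781
β = Cov / Var(R_m) = 44.9881 / 41.9781 = 1.0717
E(R) = R_f + β × MRP = 1.88% + 1.0717 × 3.45% = 5.58%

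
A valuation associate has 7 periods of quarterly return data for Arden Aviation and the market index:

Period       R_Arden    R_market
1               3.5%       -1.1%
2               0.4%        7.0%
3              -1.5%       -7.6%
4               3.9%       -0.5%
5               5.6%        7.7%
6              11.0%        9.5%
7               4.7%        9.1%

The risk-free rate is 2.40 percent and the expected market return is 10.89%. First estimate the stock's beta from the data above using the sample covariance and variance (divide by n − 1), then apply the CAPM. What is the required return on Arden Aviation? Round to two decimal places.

Mean R_i = (3.5 + 0.4 − 1.5 + 3.9 + 5.6 + 11.0 + 4.7) / 7 = 3.9429%
Mean R_m = (-1.1 + 7.0 − 7.6 − 0.5 + 7.7 + 9.5 + 9.1) / 7 = 3.4429%
Σ(R_i − R̄_i)(R_m − R̄_m) = 103.7671  ⇒  Cov = 103.7671 / 6 = 17.2945
Σ(R_m − R̄_m)² = 257.5971  ⇒  Var(R_m) = 257.5971 / 6 = 42.9329
β = Cov / Var(R_m) = 17.2945 / 42.9329 = 0.4028
MRP = 10.89% − 2.40% = 8.49%
E(R) = R_f + β × MRP = 2.40% + 0.4028 × 8.49% = 5.82%

5.82%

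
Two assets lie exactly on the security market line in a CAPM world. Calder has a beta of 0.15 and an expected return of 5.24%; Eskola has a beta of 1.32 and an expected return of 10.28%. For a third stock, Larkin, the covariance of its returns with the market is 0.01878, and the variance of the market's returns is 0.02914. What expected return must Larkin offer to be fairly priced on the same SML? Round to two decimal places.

MRP = (10.28% − 5.24%) / (1.32 − 0.15) = 4.3077%
R_f = 5.24% − 0.15 × 4.3077% = 4.5938%
β_Larkin = Cov / Var(R_m) = 0.01878 / 0.02914 = 0.6445
E(R_Larkin) = R_f + β × MRP = 4.5938% + 0.6445 × 4.3077% = 7.37%

7.37%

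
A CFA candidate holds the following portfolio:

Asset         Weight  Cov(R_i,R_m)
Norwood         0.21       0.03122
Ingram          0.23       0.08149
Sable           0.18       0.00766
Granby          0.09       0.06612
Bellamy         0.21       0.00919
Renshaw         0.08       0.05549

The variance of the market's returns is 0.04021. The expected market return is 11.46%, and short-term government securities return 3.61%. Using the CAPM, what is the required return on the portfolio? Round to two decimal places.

β_Norwood = 0.03122 / 0.04021 = 0.7764
β_Ingram = 0.08149 / 0.04021 = 2.0266
β_Sable = 0.00766 / 0.04021 = 0.1905
β_Granby = 0.06612 / 0.04021 = 1.6444
β_Bellamy = 0.00919 / 0.04021 = 0.2286
β_Renshaw = 0.05549 / 0.04021 = 1.3800
β_P = Σ w_i β_i = 0.21×0.7764 + 0.23×2.0266 + 0.18×0.1905 + 0.09×1.6444 + 0.21×0.2286 + 0.08×1.3800 = 0.9699
MRP = 11.46% − 3.61% = 7.85%
E(R_P) = R_f + β_P × MRP = 3.61% + 0.9699 × 7.85% = 11.22%

11.22%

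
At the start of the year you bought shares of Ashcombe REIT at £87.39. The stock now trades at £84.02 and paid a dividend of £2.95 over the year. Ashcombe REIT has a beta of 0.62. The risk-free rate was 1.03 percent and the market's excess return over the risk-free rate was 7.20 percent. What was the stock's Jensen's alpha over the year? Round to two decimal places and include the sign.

-5.97%

Realised HPR = (P1 + D1 − P0) / P0 = (84.02 + 2.95 − 87.39) / 87.39 = -0.42 / 87.39 = -0.4806%
CAPM required = R_f + β·MRP = 1.03% + 0.62 × 7.20% = 5.4940%
α = realised − required = -0.4806% − 5.4940% = -5.97%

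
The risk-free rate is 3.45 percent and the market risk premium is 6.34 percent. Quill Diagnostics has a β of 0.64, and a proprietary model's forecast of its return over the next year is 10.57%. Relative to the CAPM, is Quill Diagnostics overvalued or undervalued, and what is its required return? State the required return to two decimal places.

Undervalued; required return 7.51%

Required return = R_f + β·MRP = 3.45% + 0.64 × 6.34% = 7.51%
Forecast 10.57% > required 7.51% → the stock plots above the SML → undervalued.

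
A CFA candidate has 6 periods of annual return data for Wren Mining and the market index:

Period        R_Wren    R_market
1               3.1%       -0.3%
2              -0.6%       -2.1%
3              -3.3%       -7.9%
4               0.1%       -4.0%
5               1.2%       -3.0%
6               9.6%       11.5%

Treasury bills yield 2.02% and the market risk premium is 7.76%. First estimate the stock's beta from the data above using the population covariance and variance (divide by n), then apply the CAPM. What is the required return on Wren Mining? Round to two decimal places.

Mean R_i = (3.1 − 0.6 − 3.3 + 0.1 + 1.2 + 9.6) / 6 = 1.6833%
Mean R_m = (-0.3 − 2.1 − 7.9 − 4.0 − 3.0 + 11.5) / 6 = -0.9667%
Σ(R_i − R̄_i)(R_m − R̄_m) = 142.5633  ⇒  Cov = 142.5633 / 6 = 23.7606
Σ(R_m − R̄_m)² = 218.5533  ⇒  Var(R_m) = 218.5533 / 6 = 36.4256
β = Cov / Var(R_m) = 23.7606 / 36.4256 = 0.6523
E(R) = R_f + β × MRP = 2.02% + 0.6523 × 7.76% = 7.08%

7.08%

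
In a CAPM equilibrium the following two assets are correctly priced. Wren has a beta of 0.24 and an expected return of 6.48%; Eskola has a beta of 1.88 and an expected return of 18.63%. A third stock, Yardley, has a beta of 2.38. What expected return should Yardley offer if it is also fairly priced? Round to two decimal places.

MRP (SML slope) = (18.63% − 6.48%) / (1.88 − 0.24) = 12.15% / 1.64 = 7.4085%
R_f (intercept) = 6.48% − 0.24 × 7.4085% = 4.7020%
E(R_Yardley) = R_f + β × MRP = 4.7020% + 2.38 × 7.4085% = 22.33%

22.33%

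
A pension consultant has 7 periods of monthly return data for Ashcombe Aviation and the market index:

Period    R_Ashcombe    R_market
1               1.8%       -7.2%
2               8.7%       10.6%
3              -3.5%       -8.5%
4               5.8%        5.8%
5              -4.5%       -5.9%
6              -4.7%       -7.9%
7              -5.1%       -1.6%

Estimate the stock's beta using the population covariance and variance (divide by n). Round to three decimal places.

Mean R_i = (1.8 + 8.7 − 3.5 + 5.8 − 4.5 − 4.7 − 5.1) / 7 = -0.2143%
Mean R_m = (-7.2 + 10.6 − 8.5 + 5.8 − 5.9 − 7.9 − 1.6) / 7 = -2.1000%
Σ(R_i − R̄_i)(R_m − R̄_m) = 211.3400  ⇒  Cov = 211.3400 / 7 = 30.1914
Σ(R_m − R̄_m)² = 339.0000  ⇒  Var(R_m) = 339.0000 / 7 = 48.4286
β = Cov / Var(R_m) = 30.1914 / 48.4286 = 0.6234

0.623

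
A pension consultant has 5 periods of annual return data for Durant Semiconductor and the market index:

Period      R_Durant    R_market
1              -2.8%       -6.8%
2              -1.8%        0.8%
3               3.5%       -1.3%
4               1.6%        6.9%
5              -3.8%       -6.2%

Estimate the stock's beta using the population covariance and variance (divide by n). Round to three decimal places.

Mean R_i = (-2.8 − 1.8 + 3.5 + 1.6 − 3.8) / 5 = -0.6600%
Mean R_m = (-6.8 + 0.8 − 1.3 + 6.9 − 6.2) / 5 = -1.3200%
Σ(R_i − R̄_i)(R_m − R̄_m) = 43.2940  ⇒  Cov = 43.2940 / 5 = 8.6588
Σ(R_m − R̄_m)² = 125.9080  ⇒  Var(R_m) = 125.9080 / 5 = 25.1816
β = Cov / Var(R_m) = 8.6588 / 25.1816 = 0.3439

0.344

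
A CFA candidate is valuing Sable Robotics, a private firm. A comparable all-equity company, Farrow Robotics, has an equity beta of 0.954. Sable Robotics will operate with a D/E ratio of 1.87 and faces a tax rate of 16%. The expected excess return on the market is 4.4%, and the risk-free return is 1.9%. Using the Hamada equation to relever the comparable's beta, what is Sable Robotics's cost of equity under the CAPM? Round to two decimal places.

12.69%

β_L = β_U × [1 + (1 − t)(D/E)] = 0.954 × [1 + (1 − 0.16) × 1.87]
    = 0.954 × [1 + 0.84 × 1.87] = 0.954 × 2.5708 = 2.4525
E(R) = R_f + β_L × MRP = 1.9% + 2.4525 × 4.4% = 12.69%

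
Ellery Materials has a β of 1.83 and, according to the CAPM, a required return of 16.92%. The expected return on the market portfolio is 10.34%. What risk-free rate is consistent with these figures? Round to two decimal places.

E(R) = R_f + β(E(R_m) − R_f) = R_f(1 − β) + β·E(R_m)
16.92% = R_f × (1 − 1.83) + 1.83 × 10.34%
16.92% = R_f × -0.83 + 18.9222%
R_f = (16.92% − 18.9222%) / -0.83 = 2.41%

2.41%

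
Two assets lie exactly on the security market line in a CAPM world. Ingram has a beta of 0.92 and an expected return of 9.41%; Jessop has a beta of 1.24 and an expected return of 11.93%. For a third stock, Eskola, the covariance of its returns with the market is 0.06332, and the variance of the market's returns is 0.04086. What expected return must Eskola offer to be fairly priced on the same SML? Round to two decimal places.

14.37%

MRP = (11.93% − 9.41%) / (1.24 − 0.92) = 7.8750%
R_f = 9.41% − 0.92 × 7.8750% = 2.1650%
β_Eskola = Cov / Var(R_m) = 0.06332 / 0.04086 = 1.5497
E(R_Eskola) = R_f + β × MRP = 2.1650% + 1.5497 × 7.8750% = 14.37%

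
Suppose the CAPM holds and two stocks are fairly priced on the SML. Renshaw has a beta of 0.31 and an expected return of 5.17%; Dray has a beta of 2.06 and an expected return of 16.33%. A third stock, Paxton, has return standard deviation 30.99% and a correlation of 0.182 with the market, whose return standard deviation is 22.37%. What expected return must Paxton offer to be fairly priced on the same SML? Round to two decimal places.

4.80%

MRP = (16.33% − 5.17%) / (2.06 − 0.31) = 6.3771%
R_f = 5.17% − 0.31 × 6.3771% = 3.1931%
β_Paxton = ρ·σ_i/σ_m = 0.182 × 30.99 / 22.37 = 0.2521
E(R_Paxton) = R_f + β × MRP = 3.1931% + 0.2521 × 6.3771% = 4.80%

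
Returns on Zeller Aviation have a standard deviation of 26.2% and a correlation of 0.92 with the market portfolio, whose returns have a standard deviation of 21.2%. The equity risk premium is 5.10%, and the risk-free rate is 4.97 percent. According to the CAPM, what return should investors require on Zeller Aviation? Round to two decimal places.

β = ρ × σ_i / σ_m = 0.92 × 26.2% / 21.2% = 1.1370
E(R) = 4.97% + 1.1370 × 5.10% = 10.77%

10.77%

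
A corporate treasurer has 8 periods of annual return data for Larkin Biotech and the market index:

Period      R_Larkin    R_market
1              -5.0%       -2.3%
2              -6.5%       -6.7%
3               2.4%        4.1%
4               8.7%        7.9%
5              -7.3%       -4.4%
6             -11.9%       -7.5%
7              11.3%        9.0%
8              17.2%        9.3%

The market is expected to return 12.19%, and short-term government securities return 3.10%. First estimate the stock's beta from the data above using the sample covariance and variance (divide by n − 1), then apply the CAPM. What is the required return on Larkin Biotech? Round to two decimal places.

Mean R_i = (-5.0 − 6.5 + 2.4 + 8.7 − 7.3 − 11.9 + 11.3 + 17.2) / 8 = 1.1125%
Mean R_m = (-2.3 − 6.7 + 4.1 + 7.9 − 4.4 − 7.5 + 9.0 + 9.3) / 8 = 1.1750%
Σ(R_i − R̄_i)(R_m − R̄_m) = 506.1925  ⇒  Cov = 506.1925 / 7 = 72.3132
Σ(R_m − R̄_m)² = 361.4550  ⇒  Var(R_m) = 361.4550 / 7 = 51.6364
β = Cov / Var(R_m) = 72.3132 / 51.6364 = 1.4004
MRP = 12.19% − 3.10% = 9.09%
E(R) = R_f + β × MRP = 3.10% + 1.4004 × 9.09% = 15.83%

15.83%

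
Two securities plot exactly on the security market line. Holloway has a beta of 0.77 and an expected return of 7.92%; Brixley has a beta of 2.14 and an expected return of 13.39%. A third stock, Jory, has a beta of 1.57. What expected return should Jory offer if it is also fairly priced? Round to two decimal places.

11.11%

MRP (SML slope) = (13.39% − 7.92%) / (2.14 − 0.77) = 5.47% / 1.37 = 3.9927%
R_f (intercept) = 7.92% − 0.77 × 3.9927% = 4.8456%
E(R_Jory) = R_f + β × MRP = 4.8456% + 1.57 × 3.9927% = 11.11%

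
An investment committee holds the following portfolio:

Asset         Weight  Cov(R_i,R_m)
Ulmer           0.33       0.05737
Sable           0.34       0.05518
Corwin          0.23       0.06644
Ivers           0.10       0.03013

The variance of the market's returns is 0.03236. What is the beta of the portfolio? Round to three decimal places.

β_Ulmer = 0.05737 / 0.03236 = 1.7729
β_Sable = 0.05518 / 0.03236 = 1.7052
β_Corwin = 0.06644 / 0.03236 = 2.0532
β_Ivers = 0.03013 / 0.03236 = 0.9311
β_P = Σ w_i β_i = 0.33×1.7729 + 0.34×1.7052 + 0.23×2.0532 + 0.10×0.9311 = 1.7302

1.730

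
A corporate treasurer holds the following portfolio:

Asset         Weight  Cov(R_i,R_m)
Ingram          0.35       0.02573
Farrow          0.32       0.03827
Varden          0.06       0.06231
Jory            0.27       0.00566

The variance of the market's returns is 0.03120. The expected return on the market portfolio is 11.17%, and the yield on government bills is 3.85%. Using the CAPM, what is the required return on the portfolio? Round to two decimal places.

10.07%

β_Ingram = 0.02573 / 0.03120 = 0.8247
β_Farrow = 0.03827 / 0.03120 = 1.2266
β_Varden = 0.06231 / 0.03120 = 1.9971
β_Jory = 0.00566 / 0.03120 = 0.1814
β_P = Σ w_i β_i = 0.35×0.8247 + 0.32×1.2266 + 0.06×1.9971 + 0.27×0.1814 = 0.8500
MRP = 11.17% − 3.85% = 7.32%
E(R_P) = R_f + β_P × MRP = 3.85% + 0.8500 × 7.32% = 10.07%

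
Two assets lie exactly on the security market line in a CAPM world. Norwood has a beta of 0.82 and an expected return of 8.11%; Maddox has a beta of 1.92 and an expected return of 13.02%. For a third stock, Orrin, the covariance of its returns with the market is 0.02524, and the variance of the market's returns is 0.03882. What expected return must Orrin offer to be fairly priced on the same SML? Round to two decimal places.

7.35%

MRP = (13.02% − 8.11%) / (1.92 − 0.82) = 4.4636%
R_f = 8.11% − 0.82 × 4.4636% = 4.4498%
β_Orrin = Cov / Var(R_m) = 0.02524 / 0.03882 = 0.6502
E(R_Orrin) = R_f + β × MRP = 4.4498% + 0.6502 × 4.4636% = 7.35%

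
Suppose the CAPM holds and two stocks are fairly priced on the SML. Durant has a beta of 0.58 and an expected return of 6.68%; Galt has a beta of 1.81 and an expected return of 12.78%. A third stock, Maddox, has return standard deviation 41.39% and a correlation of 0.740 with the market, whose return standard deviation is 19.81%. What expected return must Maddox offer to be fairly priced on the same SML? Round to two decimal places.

11.47%

MRP = (12.78% − 6.68%) / (1.81 − 0.58) = 4.9593%
R_f = 6.68% − 0.58 × 4.9593% = 3.8036%
β_Maddox = ρ·σ_i/σ_m = 0.740 × 41.39 / 19.81 = 1.5461
E(R_Maddox) = R_f + β × MRP = 3.8036% + 1.5461 × 4.9593% = 11.47%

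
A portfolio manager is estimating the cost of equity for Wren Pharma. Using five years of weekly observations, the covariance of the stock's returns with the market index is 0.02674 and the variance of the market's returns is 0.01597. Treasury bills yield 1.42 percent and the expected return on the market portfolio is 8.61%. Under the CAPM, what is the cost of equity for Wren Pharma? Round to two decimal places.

13.46%

β = Cov(R_i, R_m) / Var(R_m) = 0.02674 / 0.01597 = 1.6744
MRP = 8.61% − 1.42% = 7.19%
E(R) = R_f + β × MRP = 1.42% + 1.6744 × 7.19% = 13.46%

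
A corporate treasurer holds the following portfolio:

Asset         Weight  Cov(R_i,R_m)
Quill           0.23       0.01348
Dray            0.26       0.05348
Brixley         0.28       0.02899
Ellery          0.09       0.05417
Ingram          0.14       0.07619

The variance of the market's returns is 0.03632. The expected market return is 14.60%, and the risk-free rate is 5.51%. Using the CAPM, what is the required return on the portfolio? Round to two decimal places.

15.69%

β_Quill = 0.01348 / 0.03632 = 0.3711
β_Dray = 0.05348 / 0.03632 = 1.4725
β_Brixley = 0.02899 / 0.03632 = 0.7982
β_Ellery = 0.05417 / 0.03632 = 1.4915
β_Ingram = 0.07619 / 0.03632 = 2.0977
β_P = Σ w_i β_i = 0.23×0.3711 + 0.26×1.4725 + 0.28×0.7982 + 0.09×1.4915 + 0.14×2.0977 = 1.1196
MRP = 14.60% − 5.51% = 9.09%
E(R_P) = R_f + β_P × MRP = 5.51% + 1.1196 × 9.09% = 15.69%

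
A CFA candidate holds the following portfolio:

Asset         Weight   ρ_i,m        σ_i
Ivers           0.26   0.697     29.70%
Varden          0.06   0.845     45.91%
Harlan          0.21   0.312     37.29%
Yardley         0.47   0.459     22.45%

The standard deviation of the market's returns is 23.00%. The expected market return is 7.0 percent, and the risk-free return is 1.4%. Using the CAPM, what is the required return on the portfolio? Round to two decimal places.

β_Ivers = 0.697 × 29.70% / 23.00% = 0.9000
β_Varden = 0.845 × 45.91% / 23.00% = 1.6867
β_Harlan = 0.312 × 37.29% / 23.00% = 0.5058
β_Yardley = 0.459 × 22.45% / 23.00% = 0.4480
β_P = Σ w_i β_i = 0.26×0.9000 + 0.06×1.6867 + 0.21×0.5058 + 0.47×0.4480 = 0.6520
MRP = 7.0% − 1.4% = 5.60%
E(R_P) = R_f + β_P × MRP = 1.4% + 0.6520 × 5.6% = 5.05%

5.05%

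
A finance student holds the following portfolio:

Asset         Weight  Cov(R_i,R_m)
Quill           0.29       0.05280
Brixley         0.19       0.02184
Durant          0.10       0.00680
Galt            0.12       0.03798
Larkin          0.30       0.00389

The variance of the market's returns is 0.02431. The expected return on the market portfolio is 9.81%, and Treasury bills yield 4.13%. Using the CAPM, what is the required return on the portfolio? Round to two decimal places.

10.17%

β_Quill = 0.05280 / 0.02431 = 2.1719
β_Brixley = 0.02184 / 0.02431 = 0.8984
β_Durant = 0.00680 / 0.02431 = 0.2797
β_Galt = 0.03798 / 0.02431 = 1.5623
β_Larkin = 0.00389 / 0.02431 = 0.1600
β_P = Σ w_i β_i = 0.29×2.1719 + 0.19×0.8984 + 0.10×0.2797 + 0.12×1.5623 + 0.30×0.1600 = 1.0640
MRP = 9.81% − 4.13% = 5.68%
E(R_P) = R_f + β_P × MRP = 4.13% + 1.0640 × 5.68% = 10.17%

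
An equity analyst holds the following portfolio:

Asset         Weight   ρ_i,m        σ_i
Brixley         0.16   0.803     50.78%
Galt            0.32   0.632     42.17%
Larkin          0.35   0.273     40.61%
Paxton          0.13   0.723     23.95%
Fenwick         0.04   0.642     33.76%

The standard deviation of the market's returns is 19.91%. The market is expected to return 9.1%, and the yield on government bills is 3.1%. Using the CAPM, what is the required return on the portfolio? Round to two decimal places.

9.75%

β_Brixley = 0.803 × 50.78% / 19.91% = 2.0480
β_Galt = 0.632 × 42.17% / 19.91% = 1.3386
β_Larkin = 0.273 × 40.61% / 19.91% = 0.5568
β_Paxton = 0.723 × 23.95% / 19.91% = 0.8697
β_Fenwick = 0.642 × 33.76% / 19.91% = 1.0886
β_P = Σ w_i β_i = 0.16×2.0480 + 0.32×1.3386 + 0.35×0.5568 + 0.13×0.8697 + 0.04×1.0886 = 1.1075
MRP = 9.1% − 3.1% = 6.00%
E(R_P) = R_f + β_P × MRP = 3.1% + 1.1075 × 6.0% = 9.75%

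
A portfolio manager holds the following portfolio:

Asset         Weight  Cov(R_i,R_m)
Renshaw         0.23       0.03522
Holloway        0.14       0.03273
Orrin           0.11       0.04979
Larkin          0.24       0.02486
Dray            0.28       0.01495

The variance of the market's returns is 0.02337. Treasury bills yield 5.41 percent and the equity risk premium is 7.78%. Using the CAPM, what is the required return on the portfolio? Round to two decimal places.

14.84%

β_Renshaw = 0.03522 / 0.02337 = 1.5071
β_Holloway = 0.03273 / 0.02337 = 1.4005
β_Orrin = 0.04979 / 0.02337 = 2.1305
β_Larkin = 0.02486 / 0.02337 = 1.0638
β_Dray = 0.01495 / 0.02337 = 0.6397
β_P = Σ w_i β_i = 0.23×1.5071 + 0.14×1.4005 + 0.11×2.1305 + 0.24×1.0638 + 0.28×0.6397 = 1.2115
E(R_P) = R_f + β_P × MRP = 5.41% + 1.2115 × 7.78% = 14.84%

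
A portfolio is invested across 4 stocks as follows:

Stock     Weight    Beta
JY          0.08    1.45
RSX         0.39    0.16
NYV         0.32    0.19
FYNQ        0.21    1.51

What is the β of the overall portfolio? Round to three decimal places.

0.556

β_P = Σ w_i β_i = 0.08×1.45 + 0.39×0.16 + 0.32×0.19 + 0.21×1.51 = 0.5563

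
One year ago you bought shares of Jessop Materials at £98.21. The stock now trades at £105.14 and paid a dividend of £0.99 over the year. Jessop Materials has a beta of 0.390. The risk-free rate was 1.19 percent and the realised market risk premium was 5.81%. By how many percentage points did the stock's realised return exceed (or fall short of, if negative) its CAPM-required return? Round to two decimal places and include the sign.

+4.61%

Realised HPR = (P1 + D1 − P0) / P0 = (105.14 + 0.99 − 98.21) / 98.21 = 7.92 / 98.21 = 8.0644%
CAPM required = R_f + β·MRP = 1.19% + 0.390 × 5.81% = 3.45590%
α = realised − required = 8.0644% − 3.45590% = +4.61%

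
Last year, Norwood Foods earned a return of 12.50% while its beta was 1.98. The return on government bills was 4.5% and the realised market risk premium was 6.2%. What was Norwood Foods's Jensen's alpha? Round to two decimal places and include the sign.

-4.28%

CAPM benchmark = R_f + β(R_m − R_f) = 4.5% + 1.98 × 6.2% = 16.7760%
α = actual − benchmark = 12.50% − 16.7760% = -4.28%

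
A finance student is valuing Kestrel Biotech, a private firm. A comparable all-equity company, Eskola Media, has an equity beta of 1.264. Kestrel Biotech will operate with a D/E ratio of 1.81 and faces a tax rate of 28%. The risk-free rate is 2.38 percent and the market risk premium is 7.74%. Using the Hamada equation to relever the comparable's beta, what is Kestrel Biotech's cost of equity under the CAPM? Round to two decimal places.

24.91%

β_L = β_U × [1 + (1 − t)(D/E)] = 1.264 × [1 + (1 − 0.28) × 1.81]
    = 1.264 × [1 + 0.72 × 1.81] = 1.264 × 2.3032 = 2.9112
E(R) = R_f + β_L × MRP = 2.38% + 2.9112 × 7.74% = 24.91%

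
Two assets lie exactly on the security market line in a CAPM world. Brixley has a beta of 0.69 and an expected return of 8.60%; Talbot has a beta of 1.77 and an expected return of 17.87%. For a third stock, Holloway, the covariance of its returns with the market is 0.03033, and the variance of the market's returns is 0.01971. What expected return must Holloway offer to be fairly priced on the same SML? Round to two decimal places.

15.89%

MRP = (17.87% − 8.60%) / (1.77 − 0.69) = 8.5833%
R_f = 8.60% − 0.69 × 8.5833% = 2.6775%
β_Holloway = Cov / Var(R_m) = 0.03033 / 0.01971 = 1.5388
E(R_Holloway) = R_f + β × MRP = 2.6775% + 1.5388 × 8.5833% = 15.89%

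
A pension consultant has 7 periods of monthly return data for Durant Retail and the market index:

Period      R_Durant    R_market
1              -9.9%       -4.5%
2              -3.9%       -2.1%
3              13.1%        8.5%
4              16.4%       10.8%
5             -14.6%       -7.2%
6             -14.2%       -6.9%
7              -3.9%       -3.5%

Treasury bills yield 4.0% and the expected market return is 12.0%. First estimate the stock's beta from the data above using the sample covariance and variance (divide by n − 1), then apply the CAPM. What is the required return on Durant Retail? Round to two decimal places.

Mean R_i = (-9.9 − 3.9 + 13.1 + 16.4 − 14.6 − 14.2 − 3.9) / 7 = -2.4286%
Mean R_m = (-4.5 − 2.1 + 8.5 + 10.8 − 7.2 − 6.9 − 3.5) / 7 = -0.7000%
Σ(R_i − R̄_i)(R_m − R̄_m) = 546.0600  ⇒  Cov = 546.0600 / 6 = 91.0100
Σ(R_m − R̄_m)² = 321.8200  ⇒  Var(R_m) = 321.8200 / 6 = 53.6367
β = Cov / Var(R_m) = 91.0100 / 53.6367 = 1.6968
MRP = 12.0% − 4.0% = 8.00%
E(R) = R_f + β × MRP = 4.0% + 1.6968 × 8.0% = 17.57%

17.57%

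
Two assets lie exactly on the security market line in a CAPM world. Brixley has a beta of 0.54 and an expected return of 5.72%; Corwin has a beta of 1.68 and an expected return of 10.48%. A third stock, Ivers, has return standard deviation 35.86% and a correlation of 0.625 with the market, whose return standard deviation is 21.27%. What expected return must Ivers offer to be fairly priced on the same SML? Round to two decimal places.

7.86%

MRP = (10.48% − 5.72%) / (1.68 − 0.54) = 4.1754%
R_f = 5.72% − 0.54 × 4.1754% = 3.4653%
β_Ivers = ρ·σ_i/σ_m = 0.625 × 35.86 / 21.27 = 1.0537
E(R_Ivers) = R_f + β × MRP = 3.4653% + 1.0537 × 4.1754% = 7.86%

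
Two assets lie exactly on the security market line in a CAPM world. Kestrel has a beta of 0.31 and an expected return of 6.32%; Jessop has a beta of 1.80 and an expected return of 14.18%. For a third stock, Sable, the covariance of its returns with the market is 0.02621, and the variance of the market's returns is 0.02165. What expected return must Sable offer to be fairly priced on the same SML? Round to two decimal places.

MRP = (14.18% − 6.32%) / (1.80 − 0.31) = 5.2752%
R_f = 6.32% − 0.31 × 5.2752% = 4.6847%
β_Sable = Cov / Var(R_m) = 0.02621 / 0.02165 = 1.2106
E(R_Sable) = R_f + β × MRP = 4.6847% + 1.2106 × 5.2752% = 11.07%

11.07%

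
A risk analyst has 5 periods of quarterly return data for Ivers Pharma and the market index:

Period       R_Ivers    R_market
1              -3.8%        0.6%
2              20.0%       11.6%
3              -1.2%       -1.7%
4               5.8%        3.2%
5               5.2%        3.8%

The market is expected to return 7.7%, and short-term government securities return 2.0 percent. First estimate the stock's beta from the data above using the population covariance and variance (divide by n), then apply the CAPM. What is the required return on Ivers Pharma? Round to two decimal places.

Mean R_i = (-3.8 + 20.0 − 1.2 + 5.8 + 5.2) / 5 = 5.2000%
Mean R_m = (0.6 + 11.6 − 1.7 + 3.2 + 3.8) / 5 = 3.5000%
Σ(R_i − R̄_i)(R_m − R̄_m) = 179.0800  ⇒  Cov = 179.0800 / 5 = 35.8160
Σ(R_m − R̄_m)² = 101.2400  ⇒  Var(R_m) = 101.2400 / 5 = 20.2480
β = Cov / Var(R_m) = 35.8160 / 20.2480 = 1.7689
MRP = 7.7% − 2.0% = 5.70%
E(R) = R_f + β × MRP = 2.0% + 1.7689 × 5.7% = 12.08%

12.08%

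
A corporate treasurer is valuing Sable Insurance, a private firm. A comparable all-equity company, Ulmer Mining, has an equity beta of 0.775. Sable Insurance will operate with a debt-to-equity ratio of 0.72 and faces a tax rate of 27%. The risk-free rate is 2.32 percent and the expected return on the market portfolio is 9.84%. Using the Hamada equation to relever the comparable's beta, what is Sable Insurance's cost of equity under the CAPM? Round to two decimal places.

11.21%

β_L = β_U × [1 + (1 − t)(D/E)] = 0.775 × [1 + (1 − 0.27) × 0.72]
    = 0.775 × [1 + 0.73 × 0.72] = 0.775 × 1.5256 = 1.1823
MRP = 9.84% − 2.32% = 7.52%
E(R) = R_f + β_L × MRP = 2.32% + 1.1823 × 7.52% = 11.21%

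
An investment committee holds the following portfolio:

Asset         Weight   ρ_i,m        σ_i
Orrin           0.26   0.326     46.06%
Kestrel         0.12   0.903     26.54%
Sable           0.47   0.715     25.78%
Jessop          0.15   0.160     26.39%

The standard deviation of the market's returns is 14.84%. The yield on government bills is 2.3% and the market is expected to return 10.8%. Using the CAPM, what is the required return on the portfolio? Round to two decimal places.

11.51%

β_Orrin = 0.326 × 46.06% / 14.84% = 1.0118
β_Kestrel = 0.903 × 26.54% / 14.84% = 1.6149
β_Sable = 0.715 × 25.78% / 14.84% = 1.2421
β_Jessop = 0.160 × 26.39% / 14.84% = 0.2845
β_P = Σ w_i β_i = 0.26×1.0118 + 0.12×1.6149 + 0.47×1.2421 + 0.15×0.2845 = 1.0833
MRP = 10.8% − 2.3% = 8.50%
E(R_P) = R_f + β_P × MRP = 2.3% + 1.0833 × 8.5% = 11.51%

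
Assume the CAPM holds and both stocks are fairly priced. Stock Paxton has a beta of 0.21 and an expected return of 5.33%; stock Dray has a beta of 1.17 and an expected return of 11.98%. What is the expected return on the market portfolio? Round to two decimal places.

10.80%

Both satisfy E(R) = R_f + β·MRP, so the slope of the SML is
MRP = (11.98% − 5.33%) / (1.17 − 0.21) = 6.65% / 0.96 = 6.9271%
R_f = E(R_Paxton) − β_Paxton·MRP = 5.33% − 0.21 × 6.9271% = 3.8753%
E(R_m) = R_f + MRP = 3.8753% + 6.9271% = 10.80%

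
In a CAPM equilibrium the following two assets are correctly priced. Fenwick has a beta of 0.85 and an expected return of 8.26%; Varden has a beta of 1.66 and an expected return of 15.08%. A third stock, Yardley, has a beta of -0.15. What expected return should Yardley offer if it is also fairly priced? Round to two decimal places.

MRP (SML slope) = (15.08% − 8.26%) / (1.66 − 0.85) = 6.82% / 0.81 = 8.4198%
R_f (intercept) = 8.26% − 0.85 × 8.4198% = 1.1032%
E(R_Yardley) = R_f + β × MRP = 1.1032% + -0.15 × 8.4198% = -0.16%

-0.16%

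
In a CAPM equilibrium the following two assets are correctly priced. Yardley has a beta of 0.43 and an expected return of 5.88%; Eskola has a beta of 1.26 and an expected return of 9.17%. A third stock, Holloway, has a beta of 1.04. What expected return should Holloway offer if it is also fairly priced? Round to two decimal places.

MRP (SML slope) = (9.17% − 5.88%) / (1.26 − 0.43) = 3.29% / 0.83 = 3.9639%
R_f (intercept) = 5.88% − 0.43 × 3.9639% = 4.1755%
E(R_Holloway) = R_f + β × MRP = 4.1755% + 1.04 × 3.9639% = 8.30%

8.30%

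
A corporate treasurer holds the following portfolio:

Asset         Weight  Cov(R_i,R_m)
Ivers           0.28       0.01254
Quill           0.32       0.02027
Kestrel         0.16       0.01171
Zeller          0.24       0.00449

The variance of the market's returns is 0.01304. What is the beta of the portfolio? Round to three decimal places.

0.993

β_Ivers = 0.01254 / 0.01304 = 0.9617
β_Quill = 0.02027 / 0.01304 = 1.5544
β_Kestrel = 0.01171 / 0.01304 = 0.8980
β_Zeller = 0.00449 / 0.01304 = 0.3443
β_P = Σ w_i β_i = 0.28×0.9617 + 0.32×1.5544 + 0.16×0.8980 + 0.24×0.3443 = 0.9930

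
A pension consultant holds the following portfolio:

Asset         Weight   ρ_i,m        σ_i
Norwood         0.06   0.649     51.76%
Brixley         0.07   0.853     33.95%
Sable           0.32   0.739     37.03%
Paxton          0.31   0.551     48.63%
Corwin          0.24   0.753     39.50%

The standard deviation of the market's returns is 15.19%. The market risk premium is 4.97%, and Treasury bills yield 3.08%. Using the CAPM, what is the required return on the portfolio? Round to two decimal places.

β_Norwood = 0.649 × 51.76% / 15.19% = 2.2115
β_Brixley = 0.853 × 33.95% / 15.19% = 1.9065
β_Sable = 0.739 × 37.03% / 15.19% = 1.8015
β_Paxton = 0.551 × 48.63% / 15.19% = 1.7640
β_Corwin = 0.753 × 39.50% / 15.19% = 1.9581
β_P = Σ w_i β_i = 0.06×2.2115 + 0.07×1.9065 + 0.32×1.8015 + 0.31×1.7640 + 0.24×1.9581 = 1.8594
E(R_P) = R_f + β_P × MRP = 3.08% + 1.8594 × 4.97% = 12.32%

12.32%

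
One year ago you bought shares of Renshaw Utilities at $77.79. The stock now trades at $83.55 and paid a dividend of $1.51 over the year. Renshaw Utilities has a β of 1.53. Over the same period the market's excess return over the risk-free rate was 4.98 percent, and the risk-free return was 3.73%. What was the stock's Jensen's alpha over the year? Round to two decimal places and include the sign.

Realised HPR = (P1 + D1 − P0) / P0 = (83.55 + 1.51 − 77.79) / 77.79 = 7.27 / 77.79 = 9.3457%
CAPM required = R_f + β·MRP = 3.73% + 1.53 × 4.98% = 11.3494%
α = realised − required = 9.3457% − 11.3494% = -2.00%

-2.00%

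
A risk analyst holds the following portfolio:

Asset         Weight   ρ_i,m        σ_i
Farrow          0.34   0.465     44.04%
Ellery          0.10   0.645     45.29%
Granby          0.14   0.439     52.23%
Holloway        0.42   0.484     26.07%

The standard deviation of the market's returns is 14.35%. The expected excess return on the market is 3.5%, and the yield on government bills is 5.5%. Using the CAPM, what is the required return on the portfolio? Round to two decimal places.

9.99%

β_Farrow = 0.465 × 44.04% / 14.35% = 1.4271
β_Ellery = 0.645 × 45.29% / 14.35% = 2.0357
β_Granby = 0.439 × 52.23% / 14.35% = 1.5978
β_Holloway = 0.484 × 26.07% / 14.35% = 0.8793
β_P = Σ w_i β_i = 0.34×1.4271 + 0.10×2.0357 + 0.14×1.5978 + 0.42×0.8793 = 1.2818
E(R_P) = R_f + β_P × MRP = 5.5% + 1.2818 × 3.5% = 9.99%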